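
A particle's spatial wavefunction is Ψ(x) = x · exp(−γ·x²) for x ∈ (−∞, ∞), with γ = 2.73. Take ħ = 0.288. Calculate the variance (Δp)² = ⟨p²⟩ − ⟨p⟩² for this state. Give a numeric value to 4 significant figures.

Compute ⟨p⟩ and ⟨p²⟩ separately; (Δp)² = ⟨p²⟩ − ⟨p⟩².
Expand each integrand as polynomial × e^(−2γx²) and use ∫x^(2j)·e^(−2γx²) dx = (2j−1)!!/(4γ)^j · √(π/(2γ)), odd powers → 0; here √(π/(2γ)) = 0.75854. Differentiate with the product rule, d/dx e^(−γx²) = −2γx·e^(−γx²).
Normalization: ∫|Ψ|² dx = 0.069463.
⟨p⟩ = 0.0000 and ⟨p²⟩ = 0.67931.
(Δp)² = 0.67931 − (0.0000)² = 0.67931.

0.6793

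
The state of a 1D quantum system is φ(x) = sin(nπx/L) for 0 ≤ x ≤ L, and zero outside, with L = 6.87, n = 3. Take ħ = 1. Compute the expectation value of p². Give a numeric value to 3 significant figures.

p² φ = −ħ² d²φ/dx²; ⟨p²⟩ = −ħ² ∫ φ*·φ'' dx / ∫|φ|² dx.
d/dx sin(nπx/L) = (nπ/L)·cos(nπx/L) and d²/dx² sin(nπx/L) = −(nπ/L)²·sin(nπx/L); on 0 ≤ x ≤ L, ∫sin²(nπx/L) dx = L/2 and ∫sin(nπx/L)·cos(nπx/L) dx = 0.
State is unnormalized: ∫|φ|² dx = 3.4350, and ∫φ*·(−ħ² φ'') dx = 6.4648, so ⟨p²⟩ = 6.4648 / 3.4350.
⟨p²⟩ = 1.8820.

1.88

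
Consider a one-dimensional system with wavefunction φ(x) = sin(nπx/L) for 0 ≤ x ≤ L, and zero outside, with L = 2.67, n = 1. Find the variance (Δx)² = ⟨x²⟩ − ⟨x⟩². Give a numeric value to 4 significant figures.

0.2329

Compute ⟨x⟩ and ⟨x²⟩ separately, then (Δx)² = ⟨x²⟩ − ⟨x⟩².
With sin²θ = (1 − cos2θ)/2 on 0 ≤ x ≤ L: ∫sin²(nπx/L) dx = L/2, ∫x·sin²(nπx/L) dx = L²/4, ∫x²·sin²(nπx/L) dx = L³·(1/6 − 1/(4n²π²)); higher powers xᵏ the same way, integrating xᵏ·cos(2nπx/L) by parts.
Normalization: ∫|φ|² dx = 1.3350.
⟨x⟩ = 1.3350 and ⟨x²⟩ = 2.0151.
(Δx)² = 2.0151 − (1.3350)² = 0.23292.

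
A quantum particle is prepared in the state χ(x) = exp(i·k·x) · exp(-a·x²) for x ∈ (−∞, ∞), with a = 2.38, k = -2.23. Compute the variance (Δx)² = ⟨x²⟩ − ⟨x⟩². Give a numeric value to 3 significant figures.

Compute ⟨x⟩ and ⟨x²⟩ separately, then (Δx)² = ⟨x²⟩ − ⟨x⟩².
Gaussian moments: ∫x^(2j)·e^(−2ax²) dx = (2j−1)!!/(4a)^j · √(π/(2a)), odd powers integrate to 0; here √(π/(2a)) = 0.81240.
Normalization: ∫|χ|² dx = 0.81240.
⟨x⟩ = 0.0000 and ⟨x²⟩ = 0.10504.
(Δx)² = 0.10504 − (0.0000)² = 0.10504.

0.105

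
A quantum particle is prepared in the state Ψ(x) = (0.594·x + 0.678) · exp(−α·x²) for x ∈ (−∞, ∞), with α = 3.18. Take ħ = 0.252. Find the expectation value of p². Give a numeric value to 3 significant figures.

0.225

p² Ψ = −ħ² d²Ψ/dx²; ⟨p²⟩ = −ħ² ∫ Ψ*·Ψ'' dx / ∫|Ψ|² dx.
Expand each integrand as polynomial × e^(−2αx²) and use ∫x^(2j)·e^(−2αx²) dx = (2j−1)!!/(4α)^j · √(π/(2α)), odd powers → 0; here √(π/(2α)) = 0.70282. Differentiate with the product rule, d/dx e^(−αx²) = −2αx·e^(−αx²).
State is unnormalized: ∫|Ψ|² dx = 0.34257, and ∫Ψ*·(−ħ² Ψ'') dx = 0.077054, so ⟨p²⟩ = 0.077054 / 0.34257.
⟨p²⟩ = 0.22493.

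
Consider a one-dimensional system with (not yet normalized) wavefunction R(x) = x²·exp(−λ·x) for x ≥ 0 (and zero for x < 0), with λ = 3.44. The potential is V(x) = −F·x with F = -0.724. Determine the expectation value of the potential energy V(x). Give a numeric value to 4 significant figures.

0.5262

⟨V⟩ = ∫ V(x)·|R|² dx / ∫|R|² dx.
Every integrand reduces to terms xʲ·e^(−2λx) on [0, ∞); use ∫₀^∞ xʲ·e^(−2λx) dx = j!/(2λ)^(j+1).
State is unnormalized: ∫|R|² dx = 0.0015569, and ∫R*·V(x)·R dx = 0.00081920, so ⟨V⟩ = 0.00081920 / 0.0015569.
⟨V⟩ = 0.52616.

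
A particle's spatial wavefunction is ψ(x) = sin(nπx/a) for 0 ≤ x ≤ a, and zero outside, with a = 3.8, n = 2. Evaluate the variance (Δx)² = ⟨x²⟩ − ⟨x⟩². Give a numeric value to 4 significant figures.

1.020

Compute ⟨x⟩ and ⟨x²⟩ separately, then (Δx)² = ⟨x²⟩ − ⟨x⟩².
With sin²θ = (1 − cos2θ)/2 on 0 ≤ x ≤ a: ∫sin²(nπx/a) dx = a/2, ∫x·sin²(nπx/a) dx = a²/4, ∫x²·sin²(nπx/a) dx = a³·(1/6 − 1/(4n²π²)); higher powers xᵏ the same way, integrating xᵏ·cos(2nπx/a) by parts.
Normalization: ∫|ψ|² dx = 1.9000.
⟨x⟩ = 1.9000 and ⟨x²⟩ = 4.6304.
(Δx)² = 4.6304 − (1.9000)² = 1.0204.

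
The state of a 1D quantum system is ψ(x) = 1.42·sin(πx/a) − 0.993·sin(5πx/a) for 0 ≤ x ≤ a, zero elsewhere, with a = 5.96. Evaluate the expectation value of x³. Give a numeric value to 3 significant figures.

⟨x³⟩ = ∫ x³·|ψ|² dx / ∫|ψ|² dx (integrals over the domain).
On 0 ≤ x ≤ a (j ≠ l): ∫sin²(jπx/a) dx = a/2, ∫sin(jπx/a)·sin(lπx/a) dx = 0; diagonal moments ∫x·sin²(jπx/a) dx = a²/4, ∫x²·sin²(jπx/a) dx = a³·(1/6 − 1/(4j²π²)); cross terms ∫x·sin(jπx/a)·sin(lπx/a) dx = 0 for j + l even and −4jla²/(π²(j² − l²)²) for j + l odd, ∫x²·sin(jπx/a)·sin(lπx/a) dx = (−1)^(j+l)·4jla³/(π²(j² − l²)²); higher powers the same way via product-to-sum and parts.
State is unnormalized: ∫|ψ|² dx = 8.9473, and ∫ψ*·x³·ψ dx = 356.22, so ⟨x³⟩ = 356.22 / 8.9473.
⟨x³⟩ = 39.813.

39.8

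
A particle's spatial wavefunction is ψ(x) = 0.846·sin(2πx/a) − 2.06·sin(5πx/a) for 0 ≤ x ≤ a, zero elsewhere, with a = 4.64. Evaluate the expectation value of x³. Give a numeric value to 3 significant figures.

⟨x³⟩ = ∫ x³·|ψ|² dx / ∫|ψ|² dx (integrals over the domain).
On 0 ≤ x ≤ a (j ≠ l): ∫sin²(jπx/a) dx = a/2, ∫sin(jπx/a)·sin(lπx/a) dx = 0; diagonal moments ∫x·sin²(jπx/a) dx = a²/4, ∫x²·sin²(jπx/a) dx = a³·(1/6 − 1/(4j²π²)); cross terms ∫x·sin(jπx/a)·sin(lπx/a) dx = 0 for j + l even and −4jla²/(π²(j² − l²)²) for j + l odd, ∫x²·sin(jπx/a)·sin(lπx/a) dx = (−1)^(j+l)·4jla³/(π²(j² − l²)²); higher powers the same way via product-to-sum and parts.
State is unnormalized: ∫|ψ|² dx = 11.506, and ∫ψ*·x³·ψ dx = 302.29, so ⟨x³⟩ = 302.29 / 11.506.
⟨x³⟩ = 26.273.

26.3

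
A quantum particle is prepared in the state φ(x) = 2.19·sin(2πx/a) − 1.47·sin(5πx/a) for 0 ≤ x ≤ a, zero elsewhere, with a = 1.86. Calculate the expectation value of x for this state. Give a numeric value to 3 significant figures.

0.962

⟨x⟩ = ∫ x·|φ|² dx / ∫|φ|² dx (integrals over the domain).
On 0 ≤ x ≤ a (j ≠ l): ∫sin²(jπx/a) dx = a/2, ∫sin(jπx/a)·sin(lπx/a) dx = 0; diagonal moments ∫x·sin²(jπx/a) dx = a²/4, ∫x²·sin²(jπx/a) dx = a³·(1/6 − 1/(4j²π²)); cross terms ∫x·sin(jπx/a)·sin(lπx/a) dx = 0 for j + l even and −4jla²/(π²(j² − l²)²) for j + l odd, ∫x²·sin(jπx/a)·sin(lπx/a) dx = (−1)^(j+l)·4jla³/(π²(j² − l²)²); higher powers the same way via product-to-sum and parts.
State is unnormalized: ∫|φ|² dx = 6.4700, and ∫φ*·x·φ dx = 6.2218, so ⟨x⟩ = 6.2218 / 6.4700.
⟨x⟩ = 0.96164.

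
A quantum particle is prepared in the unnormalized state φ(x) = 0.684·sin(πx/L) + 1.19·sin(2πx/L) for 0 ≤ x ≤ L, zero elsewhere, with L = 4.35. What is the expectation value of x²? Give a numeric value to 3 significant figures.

2.94

⟨x²⟩ = ∫ x²·|φ|² dx / ∫|φ|² dx (integrals over the domain).
On 0 ≤ x ≤ L (j ≠ l): ∫sin²(jπx/L) dx = L/2, ∫sin(jπx/L)·sin(lπx/L) dx = 0; diagonal moments ∫x·sin²(jπx/L) dx = L²/4, ∫x²·sin²(jπx/L) dx = L³·(1/6 − 1/(4j²π²)); cross terms ∫x·sin(jπx/L)·sin(lπx/L) dx = 0 for j + l even and −4jlL²/(π²(j² − l²)²) for j + l odd, ∫x²·sin(jπx/L)·sin(lπx/L) dx = (−1)^(j+l)·4jlL³/(π²(j² − l²)²); higher powers the same way via product-to-sum and parts.
State is unnormalized: ∫|φ|² dx = 4.0976, and ∫φ*·x²·φ dx = 12.064, so ⟨x²⟩ = 12.064 / 4.0976.
⟨x²⟩ = 2.9441.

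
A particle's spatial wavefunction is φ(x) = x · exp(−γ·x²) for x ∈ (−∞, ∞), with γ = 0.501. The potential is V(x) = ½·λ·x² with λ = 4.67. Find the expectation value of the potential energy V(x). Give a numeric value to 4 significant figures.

3.496

⟨V⟩ = ∫ V(x)·|φ|² dx / ∫|φ|² dx.
Expand each integrand as polynomial × e^(−2γx²) and use ∫x^(2j)·e^(−2γx²) dx = (2j−1)!!/(4γ)^j · √(π/(2γ)), odd powers → 0; here √(π/(2γ)) = 1.7707.
State is unnormalized: ∫|φ|² dx = 0.88357, and ∫φ*·V(x)·φ dx = 3.0885, so ⟨V⟩ = 3.0885 / 0.88357.
⟨V⟩ = 3.4955.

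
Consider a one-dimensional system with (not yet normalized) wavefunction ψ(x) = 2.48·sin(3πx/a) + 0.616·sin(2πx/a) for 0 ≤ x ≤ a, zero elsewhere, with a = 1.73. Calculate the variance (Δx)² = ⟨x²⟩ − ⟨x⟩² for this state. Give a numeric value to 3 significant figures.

Compute ⟨x⟩ and ⟨x²⟩ separately, then (Δx)² = ⟨x²⟩ − ⟨x⟩².
On 0 ≤ x ≤ a (j ≠ l): ∫sin²(jπx/a) dx = a/2, ∫sin(jπx/a)·sin(lπx/a) dx = 0; diagonal moments ∫x·sin²(jπx/a) dx = a²/4, ∫x²·sin²(jπx/a) dx = a³·(1/6 − 1/(4j²π²)); cross terms ∫x·sin(jπx/a)·sin(lπx/a) dx = 0 for j + l even and −4jla²/(π²(j² − l²)²) for j + l odd, ∫x²·sin(jπx/a)·sin(lπx/a) dx = (−1)^(j+l)·4jla³/(π²(j² − l²)²); higher powers the same way via product-to-sum and parts.
Normalization: ∫|ψ|² dx = 5.6483.
⟨x⟩ = 0.70753 and ⟨x²⟩ = 0.70713.
(Δx)² = 0.70713 − (0.70753)² = 0.20654.

0.207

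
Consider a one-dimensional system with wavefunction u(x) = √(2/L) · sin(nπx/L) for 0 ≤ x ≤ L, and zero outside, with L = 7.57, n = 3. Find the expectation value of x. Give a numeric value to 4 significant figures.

⟨x⟩ = ∫ x·|u|² dx (integrals over the domain).
With sin²θ = (1 − cos2θ)/2 on 0 ≤ x ≤ L: ∫sin²(nπx/L) dx = L/2, ∫x·sin²(nπx/L) dx = L²/4, ∫x²·sin²(nπx/L) dx = L³·(1/6 − 1/(4n²π²)); higher powers xᵏ the same way, integrating xᵏ·cos(2nπx/L) by parts.
⟨x⟩ = 3.7850.

3.785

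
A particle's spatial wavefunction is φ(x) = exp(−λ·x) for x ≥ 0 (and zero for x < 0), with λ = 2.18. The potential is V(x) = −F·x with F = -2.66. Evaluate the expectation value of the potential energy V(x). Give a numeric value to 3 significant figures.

0.610

⟨V⟩ = ∫ V(x)·|φ|² dx / ∫|φ|² dx.
Every integrand reduces to terms xʲ·e^(−2λx) on [0, ∞); use ∫₀^∞ xʲ·e^(−2λx) dx = j!/(2λ)^(j+1).
State is unnormalized: ∫|φ|² dx = 0.22936, and ∫φ*·V(x)·φ dx = 0.13993, so ⟨V⟩ = 0.13993 / 0.22936.
⟨V⟩ = 0.61009.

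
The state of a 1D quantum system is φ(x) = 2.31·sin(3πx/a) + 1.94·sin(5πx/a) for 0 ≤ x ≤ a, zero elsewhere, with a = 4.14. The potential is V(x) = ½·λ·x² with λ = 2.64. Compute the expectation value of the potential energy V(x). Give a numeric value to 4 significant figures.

⟨V⟩ = ∫ V(x)·|φ|² dx / ∫|φ|² dx.
On 0 ≤ x ≤ a (j ≠ l): ∫sin²(jπx/a) dx = a/2, ∫sin(jπx/a)·sin(lπx/a) dx = 0; diagonal moments ∫x·sin²(jπx/a) dx = a²/4, ∫x²·sin²(jπx/a) dx = a³·(1/6 − 1/(4j²π²)); cross terms ∫x·sin(jπx/a)·sin(lπx/a) dx = 0 for j + l even and −4jla²/(π²(j² − l²)²) for j + l odd, ∫x²·sin(jπx/a)·sin(lπx/a) dx = (−1)^(j+l)·4jla³/(π²(j² − l²)²); higher powers the same way via product-to-sum and parts.
State is unnormalized: ∫|φ|² dx = 18.836, and ∫φ*·V(x)·φ dx = 160.22, so ⟨V⟩ = 160.22 / 18.836.
⟨V⟩ = 8.5061.

8.506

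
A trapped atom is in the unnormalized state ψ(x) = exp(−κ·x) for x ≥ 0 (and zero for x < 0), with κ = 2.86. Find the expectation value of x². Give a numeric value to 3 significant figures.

⟨x²⟩ = ∫ x²·|ψ|² dx / ∫|ψ|² dx (integrals over the domain).
Every integrand reduces to terms xʲ·e^(−2κx) on [0, ∞); use ∫₀^∞ xʲ·e^(−2κx) dx = j!/(2κ)^(j+1).
State is unnormalized: ∫|ψ|² dx = 0.17483, and ∫ψ*·x²·ψ dx = 0.010687, so ⟨x²⟩ = 0.010687 / 0.17483.
⟨x²⟩ = 0.061128.

0.0611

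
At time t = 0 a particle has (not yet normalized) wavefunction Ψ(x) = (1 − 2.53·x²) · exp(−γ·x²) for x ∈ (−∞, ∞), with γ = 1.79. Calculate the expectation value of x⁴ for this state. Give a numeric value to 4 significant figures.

0.1609

⟨x⁴⟩ = ∫ x⁴·|Ψ|² dx / ∫|Ψ|² dx (integrals over the domain).
Expand each integrand as polynomial × e^(−2γx²) and use ∫x^(2j)·e^(−2γx²) dx = (2j−1)!!/(4γ)^j · √(π/(2γ)), odd powers → 0; here √(π/(2γ)) = 0.93677.
State is unnormalized: ∫|Ψ|² dx = 0.62564, and ∫Ψ*·x⁴·Ψ dx = 0.10067, so ⟨x⁴⟩ = 0.10067 / 0.62564.
⟨x⁴⟩ = 0.16091.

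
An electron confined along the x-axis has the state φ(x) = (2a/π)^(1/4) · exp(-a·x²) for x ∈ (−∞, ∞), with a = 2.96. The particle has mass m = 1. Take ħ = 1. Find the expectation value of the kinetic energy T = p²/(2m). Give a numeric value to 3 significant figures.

1.48

T = −(ħ²/2m) d²/dx², so ⟨T⟩ = −(ħ²/2m) ∫ φ*·φ'' dx; with m = 1.
Gaussian moments: ∫x^(2j)·e^(−2ax²) dx = (2j−1)!!/(4a)^j · √(π/(2a)), odd powers integrate to 0; here √(π/(2a)) = 0.72847. Derivatives: d/dx e^(−ax²) = −2ax·e^(−ax²), d²/dx² e^(−ax²) = (4a²x² − 2a)·e^(−ax²).
⟨T⟩ = 1.4800.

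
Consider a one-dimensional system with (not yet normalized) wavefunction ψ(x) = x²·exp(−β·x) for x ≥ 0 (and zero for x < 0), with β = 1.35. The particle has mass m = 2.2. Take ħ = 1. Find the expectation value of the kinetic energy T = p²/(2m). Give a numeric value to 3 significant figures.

0.138

T = −(ħ²/2m) d²/dx², so ⟨T⟩ = −(ħ²/2m) ∫ ψ*·ψ'' dx / ∫|ψ|² dx; with m = 2.2.
Differentiate x²·exp(−β·x) with the product rule; every integrand then reduces to terms xʲ·e^(−2βx) on [0, ∞), with ∫₀^∞ xʲ·e^(−2βx) dx = j!/(2β)^(j+1).
State is unnormalized: ∫|ψ|² dx = 0.16726, and ∫ψ*·(−ħ²/2m · ψ'') dx = 0.023093, so ⟨T⟩ = 0.023093 / 0.16726.
⟨T⟩ = 0.13807.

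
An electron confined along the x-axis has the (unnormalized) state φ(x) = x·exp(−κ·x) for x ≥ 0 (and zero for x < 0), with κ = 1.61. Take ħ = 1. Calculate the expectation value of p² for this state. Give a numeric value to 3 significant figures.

2.59

p² φ = −ħ² d²φ/dx²; ⟨p²⟩ = −ħ² ∫ φ*·φ'' dx / ∫|φ|² dx.
Differentiate x·exp(−κ·x) with the product rule; every integrand then reduces to terms xʲ·e^(−2κx) on [0, ∞), with ∫₀^∞ xʲ·e^(−2κx) dx = j!/(2κ)^(j+1).
State is unnormalized: ∫|φ|² dx = 0.059905, and ∫φ*·(−ħ² φ'') dx = 0.15528, so ⟨p²⟩ = 0.15528 / 0.059905.
⟨p²⟩ = 2.5921.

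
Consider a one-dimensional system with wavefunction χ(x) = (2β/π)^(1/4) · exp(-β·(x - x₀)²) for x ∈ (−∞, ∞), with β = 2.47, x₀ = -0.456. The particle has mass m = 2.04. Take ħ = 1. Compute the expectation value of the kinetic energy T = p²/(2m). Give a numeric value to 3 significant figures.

0.605

T = −(ħ²/2m) d²/dx², so ⟨T⟩ = −(ħ²/2m) ∫ χ*·χ'' dx; with m = 2.04.
Gaussian moments (u = x − x₀): ∫u^(2j)·e^(−2βu²) du = (2j−1)!!/(4β)^j · √(π/(2β)), odd powers integrate to 0; here √(π/(2β)) = 0.79746. Derivatives: d/dx e^(−βu²) = −2βu·e^(−βu²), d²/dx² e^(−βu²) = (4β²u² − 2β)·e^(−βu²).
⟨T⟩ = 0.60539.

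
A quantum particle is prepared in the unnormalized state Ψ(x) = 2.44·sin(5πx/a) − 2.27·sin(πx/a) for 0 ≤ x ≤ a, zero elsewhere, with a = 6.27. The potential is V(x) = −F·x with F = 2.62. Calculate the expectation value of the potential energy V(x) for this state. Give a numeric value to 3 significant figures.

-8.21

⟨V⟩ = ∫ V(x)·|Ψ|² dx / ∫|Ψ|² dx.
On 0 ≤ x ≤ a (j ≠ l): ∫sin²(jπx/a) dx = a/2, ∫sin(jπx/a)·sin(lπx/a) dx = 0; diagonal moments ∫x·sin²(jπx/a) dx = a²/4, ∫x²·sin²(jπx/a) dx = a³·(1/6 − 1/(4j²π²)); cross terms ∫x·sin(jπx/a)·sin(lπx/a) dx = 0 for j + l even and −4jla²/(π²(j² − l²)²) for j + l odd, ∫x²·sin(jπx/a)·sin(lπx/a) dx = (−1)^(j+l)·4jla³/(π²(j² − l²)²); higher powers the same way via product-to-sum and parts.
State is unnormalized: ∫|Ψ|² dx = 34.819, and ∫Ψ*·V(x)·Ψ dx = -285.99, so ⟨V⟩ = -285.99 / 34.819.
⟨V⟩ = -8.2137.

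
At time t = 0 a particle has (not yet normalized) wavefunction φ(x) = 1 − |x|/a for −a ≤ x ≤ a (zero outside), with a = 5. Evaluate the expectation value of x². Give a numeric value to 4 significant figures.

2.500

⟨x²⟩ = ∫ x²·|φ|² dx / ∫|φ|² dx (integrals over the domain).
φ is even, so ∫ over [−a, a] = 2∫₀ᵃ with φ = 1 − x/a there: ∫₀ᵃ (1 − x/a)² dx = a/3, ∫₀ᵃ x²(1 − x/a)² dx = a³/30, ∫₀ᵃ x⁴(1 − x/a)² dx = a⁵/105.
State is unnormalized: ∫|φ|² dx = 3.3333, and ∫φ*·x²·φ dx = 8.3333, so ⟨x²⟩ = 8.3333 / 3.3333.
⟨x²⟩ = 2.5000.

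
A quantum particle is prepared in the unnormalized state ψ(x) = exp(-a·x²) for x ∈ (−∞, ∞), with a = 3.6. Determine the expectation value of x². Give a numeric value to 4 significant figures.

0.06944

⟨x²⟩ = ∫ x²·|ψ|² dx / ∫|ψ|² dx (integrals over the domain).
Gaussian moments: ∫x^(2j)·e^(−2ax²) dx = (2j−1)!!/(4a)^j · √(π/(2a)), odd powers integrate to 0; here √(π/(2a)) = 0.66055.
State is unnormalized: ∫|ψ|² dx = 0.66055, and ∫ψ*·x²·ψ dx = 0.045872, so ⟨x²⟩ = 0.045872 / 0.66055.
⟨x²⟩ = 0.069444.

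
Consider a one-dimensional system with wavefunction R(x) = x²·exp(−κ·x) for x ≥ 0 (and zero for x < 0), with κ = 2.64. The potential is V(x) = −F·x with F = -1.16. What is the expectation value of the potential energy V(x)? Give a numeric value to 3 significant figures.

1.10

⟨V⟩ = ∫ V(x)·|R|² dx / ∫|R|² dx.
Every integrand reduces to terms xʲ·e^(−2κx) on [0, ∞); use ∫₀^∞ xʲ·e^(−2κx) dx = j!/(2κ)^(j+1).
State is unnormalized: ∫|R|² dx = 0.0058485, and ∫R*·V(x)·R dx = 0.0064244, so ⟨V⟩ = 0.0064244 / 0.0058485.
⟨V⟩ = 1.0985.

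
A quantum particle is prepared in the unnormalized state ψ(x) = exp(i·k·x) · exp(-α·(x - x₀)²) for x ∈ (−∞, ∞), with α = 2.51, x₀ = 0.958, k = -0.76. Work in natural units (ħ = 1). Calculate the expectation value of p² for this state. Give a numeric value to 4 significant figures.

3.088

p² ψ = −ħ² d²ψ/dx²; ⟨p²⟩ = −ħ² ∫ ψ*·ψ'' dx / ∫|ψ|² dx.
Gaussian moments (u = x − x₀): ∫u^(2j)·e^(−2αu²) du = (2j−1)!!/(4α)^j · √(π/(2α)), odd powers integrate to 0; here √(π/(2α)) = 0.79108. Derivatives: ψ′ = (ik − 2αu)·ψ, ψ″ = ((ik − 2αu)² − 2α)·ψ; the odd-in-u pieces drop out.
State is unnormalized: ∫|ψ|² dx = 0.79108, and ∫ψ*·(−ħ² ψ'') dx = 2.4426, so ⟨p²⟩ = 2.4426 / 0.79108.
⟨p²⟩ = 3.0876.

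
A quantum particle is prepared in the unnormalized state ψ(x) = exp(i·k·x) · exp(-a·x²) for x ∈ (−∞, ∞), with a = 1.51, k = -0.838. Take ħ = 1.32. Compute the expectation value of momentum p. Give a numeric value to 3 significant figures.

p ψ = −iħ dψ/dx; then ⟨p⟩ = ∫ ψ*·(pψ) dx / ∫|ψ|² dx.
Gaussian moments: ∫x^(2j)·e^(−2ax²) dx = (2j−1)!!/(4a)^j · √(π/(2a)), odd powers integrate to 0; here √(π/(2a)) = 1.0199. Derivatives: ψ′ = (ik − 2ax)·ψ, ψ″ = ((ik − 2ax)² − 2a)·ψ; the odd-in-x pieces drop out.
State is unnormalized: ∫|ψ|² dx = 1.0199, and ∫ψ*·(−iħ ψ') dx = -1.1282, so ⟨p⟩ = -1.1282 / 1.0199.
⟨p⟩ = -1.1062.

-1.11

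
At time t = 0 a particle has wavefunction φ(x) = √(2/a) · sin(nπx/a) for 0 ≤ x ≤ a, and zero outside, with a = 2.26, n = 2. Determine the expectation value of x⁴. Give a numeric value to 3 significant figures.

⟨x⁴⟩ = ∫ x⁴·|φ|² dx (integrals over the domain).
With sin²θ = (1 − cos2θ)/2 on 0 ≤ x ≤ a: ∫sin²(nπx/a) dx = a/2, ∫x·sin²(nπx/a) dx = a²/4, ∫x²·sin²(nπx/a) dx = a³·(1/6 − 1/(4n²π²)); higher powers xᵏ the same way, integrating xᵏ·cos(2nπx/a) by parts.
⟨x⁴⟩ = 4.5818.

4.58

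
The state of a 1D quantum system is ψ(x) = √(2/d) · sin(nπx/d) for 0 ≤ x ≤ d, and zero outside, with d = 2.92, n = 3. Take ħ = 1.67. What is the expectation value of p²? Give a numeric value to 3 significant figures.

p² ψ = −ħ² d²ψ/dx²; ⟨p²⟩ = −ħ² ∫ ψ*·ψ'' dx.
d/dx sin(nπx/d) = (nπ/d)·cos(nπx/d) and d²/dx² sin(nπx/d) = −(nπ/d)²·sin(nπx/d); on 0 ≤ x ≤ d, ∫sin²(nπx/d) dx = d/2 and ∫sin(nπx/d)·cos(nπx/d) dx = 0.
⟨p²⟩ = 29.054.

29.1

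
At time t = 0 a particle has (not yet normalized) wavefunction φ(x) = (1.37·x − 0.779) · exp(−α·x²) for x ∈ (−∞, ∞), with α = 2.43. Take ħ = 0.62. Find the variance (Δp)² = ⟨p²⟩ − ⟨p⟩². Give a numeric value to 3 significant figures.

Compute ⟨p⟩ and ⟨p²⟩ separately; (Δp)² = ⟨p²⟩ − ⟨p⟩².
Expand each integrand as polynomial × e^(−2αx²) and use ∫x^(2j)·e^(−2αx²) dx = (2j−1)!!/(4α)^j · √(π/(2α)), odd powers → 0; here √(π/(2α)) = 0.80400. Differentiate with the product rule, d/dx e^(−αx²) = −2αx·e^(−αx²).
Normalization: ∫|φ|² dx = 0.64315.
⟨p⟩ = 0.0000 and ⟨p²⟩ = 1.3851.
(Δp)² = 1.3851 − (0.0000)² = 1.3851.

1.39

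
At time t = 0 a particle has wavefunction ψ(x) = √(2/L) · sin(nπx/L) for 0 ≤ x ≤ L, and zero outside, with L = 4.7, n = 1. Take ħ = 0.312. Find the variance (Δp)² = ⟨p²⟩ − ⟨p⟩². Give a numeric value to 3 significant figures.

0.0435

Compute ⟨p⟩ and ⟨p²⟩ separately; (Δp)² = ⟨p²⟩ − ⟨p⟩².
d/dx sin(nπx/L) = (nπ/L)·cos(nπx/L) and d²/dx² sin(nπx/L) = −(nπ/L)²·sin(nπx/L); on 0 ≤ x ≤ L, ∫sin²(nπx/L) dx = L/2 and ∫sin(nπx/L)·cos(nπx/L) dx = 0.
⟨p⟩ = 0.0000 and ⟨p²⟩ = 0.043492.
(Δp)² = 0.043492 − (0.0000)² = 0.043492.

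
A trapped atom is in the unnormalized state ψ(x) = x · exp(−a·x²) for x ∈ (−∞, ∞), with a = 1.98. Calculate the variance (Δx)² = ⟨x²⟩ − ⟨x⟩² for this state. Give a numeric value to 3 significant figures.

0.379

Compute ⟨x⟩ and ⟨x²⟩ separately, then (Δx)² = ⟨x²⟩ − ⟨x⟩².
Expand each integrand as polynomial × e^(−2ax²) and use ∫x^(2j)·e^(−2ax²) dx = (2j−1)!!/(4a)^j · √(π/(2a)), odd powers → 0; here √(π/(2a)) = 0.89069.
Normalization: ∫|ψ|² dx = 0.11246.
⟨x⟩ = 0.0000 and ⟨x²⟩ = 0.37879.
(Δx)² = 0.37879 − (0.0000)² = 0.37879.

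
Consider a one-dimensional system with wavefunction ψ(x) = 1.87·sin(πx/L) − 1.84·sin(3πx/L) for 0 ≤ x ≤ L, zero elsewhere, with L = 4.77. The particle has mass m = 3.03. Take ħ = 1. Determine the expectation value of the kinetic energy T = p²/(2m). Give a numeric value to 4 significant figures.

0.3533

T = −(ħ²/2m) d²/dx², so ⟨T⟩ = −(ħ²/2m) ∫ ψ*·ψ'' dx / ∫|ψ|² dx; with m = 3.03.
d²/dx² sin(jπx/L) = −(jπ/L)²·sin(jπx/L); on 0 ≤ x ≤ L, ∫sin²(jπx/L) dx = L/2 and ∫sin(jπx/L)·sin(lπx/L) dx = 0 for j ≠ l, so only diagonal terms survive in ∫|ψ|² and ∫ψ·ψ″; ∫ψ·ψ′ dx = [ψ²/2] between the walls = 0.
State is unnormalized: ∫|ψ|² dx = 16.415, and ∫ψ*·(−ħ²/2m · ψ'') dx = 5.7988, so ⟨T⟩ = 5.7988 / 16.415.
⟨T⟩ = 0.35327.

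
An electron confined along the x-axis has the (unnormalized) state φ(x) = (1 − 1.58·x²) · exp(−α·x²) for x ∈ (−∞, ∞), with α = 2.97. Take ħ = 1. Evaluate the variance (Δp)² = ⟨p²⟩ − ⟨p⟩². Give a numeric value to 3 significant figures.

Compute ⟨p⟩ and ⟨p²⟩ separately; (Δp)² = ⟨p²⟩ − ⟨p⟩².
Expand each integrand as polynomial × e^(−2αx²) and use ∫x^(2j)·e^(−2αx²) dx = (2j−1)!!/(4α)^j · √(π/(2α)), odd powers → 0; here √(π/(2α)) = 0.72725. Differentiate with the product rule, d/dx e^(−αx²) = −2αx·e^(−αx²).
Normalization: ∫|φ|² dx = 0.57239.
⟨p⟩ = 0.0000 and ⟨p²⟩ = 5.2444.
(Δp)² = 5.2444 − (0.0000)² = 5.2444.

5.24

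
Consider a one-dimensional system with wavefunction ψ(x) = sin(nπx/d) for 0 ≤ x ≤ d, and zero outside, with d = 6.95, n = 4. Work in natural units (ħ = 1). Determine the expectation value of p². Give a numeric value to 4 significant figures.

p² ψ = −ħ² d²ψ/dx²; ⟨p²⟩ = −ħ² ∫ ψ*·ψ'' dx / ∫|ψ|² dx.
d/dx sin(nπx/d) = (nπ/d)·cos(nπx/d) and d²/dx² sin(nπx/d) = −(nπ/d)²·sin(nπx/d); on 0 ≤ x ≤ d, ∫sin²(nπx/d) dx = d/2 and ∫sin(nπx/d)·cos(nπx/d) dx = 0.
State is unnormalized: ∫|ψ|² dx = 3.4750, and ∫ψ*·(−ħ² ψ'') dx = 11.361, so ⟨p²⟩ = 11.361 / 3.4750.
⟨p²⟩ = 3.2693.

3.269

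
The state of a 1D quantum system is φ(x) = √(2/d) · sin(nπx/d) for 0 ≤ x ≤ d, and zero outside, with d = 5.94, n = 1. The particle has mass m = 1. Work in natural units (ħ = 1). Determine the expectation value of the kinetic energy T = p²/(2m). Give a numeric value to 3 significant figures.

0.140

T = −(ħ²/2m) d²/dx², so ⟨T⟩ = −(ħ²/2m) ∫ φ*·φ'' dx; with m = 1.
d/dx sin(nπx/d) = (nπ/d)·cos(nπx/d) and d²/dx² sin(nπx/d) = −(nπ/d)²·sin(nπx/d); on 0 ≤ x ≤ d, ∫sin²(nπx/d) dx = d/2 and ∫sin(nπx/d)·cos(nπx/d) dx = 0.
⟨T⟩ = 0.13986.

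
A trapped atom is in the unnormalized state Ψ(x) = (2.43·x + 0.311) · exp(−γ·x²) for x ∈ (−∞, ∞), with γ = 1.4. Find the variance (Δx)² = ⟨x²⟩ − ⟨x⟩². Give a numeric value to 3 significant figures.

Compute ⟨x⟩ and ⟨x²⟩ separately, then (Δx)² = ⟨x²⟩ − ⟨x⟩².
Expand each integrand as polynomial × e^(−2γx²) and use ∫x^(2j)·e^(−2γx²) dx = (2j−1)!!/(4γ)^j · √(π/(2γ)), odd powers → 0; here √(π/(2γ)) = 1.0592.
Normalization: ∫|Ψ|² dx = 1.2194.
⟨x⟩ = 0.23446 and ⟨x²⟩ = 0.50571.
(Δx)² = 0.50571 − (0.23446)² = 0.45074.

0.451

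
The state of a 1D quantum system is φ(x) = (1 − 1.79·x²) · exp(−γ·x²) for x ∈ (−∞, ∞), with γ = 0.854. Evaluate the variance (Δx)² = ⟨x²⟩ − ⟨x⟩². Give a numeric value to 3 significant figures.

0.745

Compute ⟨x⟩ and ⟨x²⟩ separately, then (Δx)² = ⟨x²⟩ − ⟨x⟩².
Expand each integrand as polynomial × e^(−2γx²) and use ∫x^(2j)·e^(−2γx²) dx = (2j−1)!!/(4γ)^j · √(π/(2γ)), odd powers → 0; here √(π/(2γ)) = 1.3562.
Normalization: ∫|φ|² dx = 1.0521.
⟨x⟩ = 0.0000 and ⟨x²⟩ = 0.74519.
(Δx)² = 0.74519 − (0.0000)² = 0.74519.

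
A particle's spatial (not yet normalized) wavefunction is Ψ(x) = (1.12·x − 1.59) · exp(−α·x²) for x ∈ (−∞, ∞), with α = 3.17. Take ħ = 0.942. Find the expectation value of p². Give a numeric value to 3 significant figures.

3.02

p² Ψ = −ħ² d²Ψ/dx²; ⟨p²⟩ = −ħ² ∫ Ψ*·Ψ'' dx / ∫|Ψ|² dx.
Expand each integrand as polynomial × e^(−2αx²) and use ∫x^(2j)·e^(−2αx²) dx = (2j−1)!!/(4α)^j · √(π/(2α)), odd powers → 0; here √(π/(2α)) = 0.70393. Differentiate with the product rule, d/dx e^(−αx²) = −2αx·e^(−αx²).
State is unnormalized: ∫|Ψ|² dx = 1.8492, and ∫Ψ*·(−ħ² Ψ'') dx = 5.5936, so ⟨p²⟩ = 5.5936 / 1.8492.
⟨p²⟩ = 3.0248.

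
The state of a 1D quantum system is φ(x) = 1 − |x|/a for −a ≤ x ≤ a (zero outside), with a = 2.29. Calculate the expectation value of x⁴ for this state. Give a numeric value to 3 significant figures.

⟨x⁴⟩ = ∫ x⁴·|φ|² dx / ∫|φ|² dx (integrals over the domain).
φ is even, so ∫ over [−a, a] = 2∫₀ᵃ with φ = 1 − x/a there: ∫₀ᵃ (1 − x/a)² dx = a/3, ∫₀ᵃ x²(1 − x/a)² dx = a³/30, ∫₀ᵃ x⁴(1 − x/a)² dx = a⁵/105.
State is unnormalized: ∫|φ|² dx = 1.5267, and ∫φ*·x⁴·φ dx = 1.1995, so ⟨x⁴⟩ = 1.1995 / 1.5267.
⟨x⁴⟩ = 0.78573.

0.786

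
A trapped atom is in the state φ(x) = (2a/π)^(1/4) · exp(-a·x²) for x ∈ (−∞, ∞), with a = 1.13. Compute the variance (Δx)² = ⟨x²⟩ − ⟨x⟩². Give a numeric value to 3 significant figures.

0.221

Compute ⟨x⟩ and ⟨x²⟩ separately, then (Δx)² = ⟨x²⟩ − ⟨x⟩².
Gaussian moments: ∫x^(2j)·e^(−2ax²) dx = (2j−1)!!/(4a)^j · √(π/(2a)), odd powers integrate to 0; here √(π/(2a)) = 1.1790.
⟨x⟩ = 0.0000 and ⟨x²⟩ = 0.22124.
(Δx)² = 0.22124 − (0.0000)² = 0.22124.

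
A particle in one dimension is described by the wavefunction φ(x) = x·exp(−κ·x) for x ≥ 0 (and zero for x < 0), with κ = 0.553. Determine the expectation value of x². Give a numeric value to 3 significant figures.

⟨x²⟩ = ∫ x²·|φ|² dx / ∫|φ|² dx (integrals over the domain).
Every integrand reduces to terms xʲ·e^(−2κx) on [0, ∞); use ∫₀^∞ xʲ·e^(−2κx) dx = j!/(2κ)^(j+1).
State is unnormalized: ∫|φ|² dx = 1.4783, and ∫φ*·x²·φ dx = 14.502, so ⟨x²⟩ = 14.502 / 1.4783.
⟨x²⟩ = 9.8100.

9.81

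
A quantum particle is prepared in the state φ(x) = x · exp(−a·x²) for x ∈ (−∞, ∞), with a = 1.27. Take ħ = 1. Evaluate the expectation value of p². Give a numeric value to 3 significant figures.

3.81

p² φ = −ħ² d²φ/dx²; ⟨p²⟩ = −ħ² ∫ φ*·φ'' dx / ∫|φ|² dx.
Expand each integrand as polynomial × e^(−2ax²) and use ∫x^(2j)·e^(−2ax²) dx = (2j−1)!!/(4a)^j · √(π/(2a)), odd powers → 0; here √(π/(2a)) = 1.1121. Differentiate with the product rule, d/dx e^(−ax²) = −2ax·e^(−ax²).
State is unnormalized: ∫|φ|² dx = 0.21892, and ∫φ*·(−ħ² φ'') dx = 0.83410, so ⟨p²⟩ = 0.83410 / 0.21892.
⟨p²⟩ = 3.8100.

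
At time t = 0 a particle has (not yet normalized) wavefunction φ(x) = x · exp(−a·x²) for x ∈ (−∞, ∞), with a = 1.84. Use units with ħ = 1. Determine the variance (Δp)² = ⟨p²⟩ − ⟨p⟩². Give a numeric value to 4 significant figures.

5.520

Compute ⟨p⟩ and ⟨p²⟩ separately; (Δp)² = ⟨p²⟩ − ⟨p⟩².
Expand each integrand as polynomial × e^(−2ax²) and use ∫x^(2j)·e^(−2ax²) dx = (2j−1)!!/(4a)^j · √(π/(2a)), odd powers → 0; here √(π/(2a)) = 0.92396. Differentiate with the product rule, d/dx e^(−ax²) = −2ax·e^(−ax²).
Normalization: ∫|φ|² dx = 0.12554.
⟨p⟩ = 0.0000 and ⟨p²⟩ = 5.5200.
(Δp)² = 5.5200 − (0.0000)² = 5.5200.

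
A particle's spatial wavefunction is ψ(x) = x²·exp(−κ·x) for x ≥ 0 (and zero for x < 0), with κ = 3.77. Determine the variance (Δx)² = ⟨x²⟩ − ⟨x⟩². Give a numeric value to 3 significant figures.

0.0879

Compute ⟨x⟩ and ⟨x²⟩ separately, then (Δx)² = ⟨x²⟩ − ⟨x⟩².
Every integrand reduces to terms xʲ·e^(−2κx) on [0, ∞); use ∫₀^∞ xʲ·e^(−2κx) dx = j!/(2κ)^(j+1).
Normalization: ∫|ψ|² dx = 0.00098481.
⟨x⟩ = 0.66313 and ⟨x²⟩ = 0.52769.
(Δx)² = 0.52769 − (0.66313)² = 0.087948.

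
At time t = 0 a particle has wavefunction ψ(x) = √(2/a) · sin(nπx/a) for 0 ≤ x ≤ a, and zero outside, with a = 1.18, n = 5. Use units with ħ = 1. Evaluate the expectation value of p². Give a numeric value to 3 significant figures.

p² ψ = −ħ² d²ψ/dx²; ⟨p²⟩ = −ħ² ∫ ψ*·ψ'' dx.
d/dx sin(nπx/a) = (nπ/a)·cos(nπx/a) and d²/dx² sin(nπx/a) = −(nπ/a)²·sin(nπx/a); on 0 ≤ x ≤ a, ∫sin²(nπx/a) dx = a/2 and ∫sin(nπx/a)·cos(nπx/a) dx = 0.
⟨p²⟩ = 177.20.

177.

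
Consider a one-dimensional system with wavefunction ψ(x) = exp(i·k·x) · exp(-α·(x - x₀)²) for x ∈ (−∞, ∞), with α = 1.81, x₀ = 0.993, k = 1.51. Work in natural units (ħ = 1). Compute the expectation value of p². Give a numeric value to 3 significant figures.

4.09

p² ψ = −ħ² d²ψ/dx²; ⟨p²⟩ = −ħ² ∫ ψ*·ψ'' dx / ∫|ψ|² dx.
Gaussian moments (u = x − x₀): ∫u^(2j)·e^(−2αu²) du = (2j−1)!!/(4α)^j · √(π/(2α)), odd powers integrate to 0; here √(π/(2α)) = 0.93158. Derivatives: ψ′ = (ik − 2αu)·ψ, ψ″ = ((ik − 2αu)² − 2α)·ψ; the odd-in-u pieces drop out.
State is unnormalized: ∫|ψ|² dx = 0.93158, and ∫ψ*·(−ħ² ψ'') dx = 3.8103, so ⟨p²⟩ = 3.8103 / 0.93158.
⟨p²⟩ = 4.0901.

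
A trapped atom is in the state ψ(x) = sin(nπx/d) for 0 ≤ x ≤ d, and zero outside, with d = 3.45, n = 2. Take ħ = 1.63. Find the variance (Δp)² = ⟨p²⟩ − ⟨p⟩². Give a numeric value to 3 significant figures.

Compute ⟨p⟩ and ⟨p²⟩ separately; (Δp)² = ⟨p²⟩ − ⟨p⟩².
d/dx sin(nπx/d) = (nπ/d)·cos(nπx/d) and d²/dx² sin(nπx/d) = −(nπ/d)²·sin(nπx/d); on 0 ≤ x ≤ d, ∫sin²(nπx/d) dx = d/2 and ∫sin(nπx/d)·cos(nπx/d) dx = 0.
Normalization: ∫|ψ|² dx = 1.7250.
⟨p⟩ = 0.0000 and ⟨p²⟩ = 8.8125.
(Δp)² = 8.8125 − (0.0000)² = 8.8125.

8.81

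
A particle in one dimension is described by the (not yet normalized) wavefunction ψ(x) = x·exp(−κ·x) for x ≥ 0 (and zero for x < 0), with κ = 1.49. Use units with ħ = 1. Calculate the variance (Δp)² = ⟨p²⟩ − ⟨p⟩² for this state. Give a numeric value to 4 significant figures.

2.220

Compute ⟨p⟩ and ⟨p²⟩ separately; (Δp)² = ⟨p²⟩ − ⟨p⟩².
Differentiate x·exp(−κ·x) with the product rule; every integrand then reduces to terms xʲ·e^(−2κx) on [0, ∞), with ∫₀^∞ xʲ·e^(−2κx) dx = j!/(2κ)^(j+1).
Normalization: ∫|ψ|² dx = 0.075576.
⟨p⟩ = 0.0000 and ⟨p²⟩ = 2.2201.
(Δp)² = 2.2201 − (0.0000)² = 2.2201.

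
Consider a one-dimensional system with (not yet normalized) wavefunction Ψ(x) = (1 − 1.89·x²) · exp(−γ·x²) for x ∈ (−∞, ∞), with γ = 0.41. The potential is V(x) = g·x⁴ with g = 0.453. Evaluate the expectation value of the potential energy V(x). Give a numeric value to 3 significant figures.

6.78

⟨V⟩ = ∫ V(x)·|Ψ|² dx / ∫|Ψ|² dx.
Expand each integrand as polynomial × e^(−2γx²) and use ∫x^(2j)·e^(−2γx²) dx = (2j−1)!!/(4γ)^j · √(π/(2γ)), odd powers → 0; here √(π/(2γ)) = 1.9573.
State is unnormalized: ∫|Ψ|² dx = 5.2447, and ∫Ψ*·V(x)·Ψ dx = 35.564, so ⟨V⟩ = 35.564 / 5.2447.
⟨V⟩ = 6.7811.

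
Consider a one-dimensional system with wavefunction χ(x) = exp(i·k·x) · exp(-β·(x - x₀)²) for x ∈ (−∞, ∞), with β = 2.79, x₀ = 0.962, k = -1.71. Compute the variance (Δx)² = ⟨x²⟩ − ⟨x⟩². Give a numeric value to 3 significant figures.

0.0896

Compute ⟨x⟩ and ⟨x²⟩ separately, then (Δx)² = ⟨x²⟩ − ⟨x⟩².
Gaussian moments (u = x − x₀): ∫u^(2j)·e^(−2βu²) du = (2j−1)!!/(4β)^j · √(π/(2β)), odd powers integrate to 0; here √(π/(2β)) = 0.75034.
Normalization: ∫|χ|² dx = 0.75034.
⟨x⟩ = 0.96200 and ⟨x²⟩ = 1.0150.
(Δx)² = 1.0150 − (0.96200)² = 0.089606.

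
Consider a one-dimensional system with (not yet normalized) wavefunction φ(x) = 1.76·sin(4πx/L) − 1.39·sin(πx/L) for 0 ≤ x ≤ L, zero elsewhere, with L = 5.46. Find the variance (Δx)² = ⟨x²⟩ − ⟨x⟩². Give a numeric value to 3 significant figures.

1.84

Compute ⟨x⟩ and ⟨x²⟩ separately, then (Δx)² = ⟨x²⟩ − ⟨x⟩².
On 0 ≤ x ≤ L (j ≠ l): ∫sin²(jπx/L) dx = L/2, ∫sin(jπx/L)·sin(lπx/L) dx = 0; diagonal moments ∫x·sin²(jπx/L) dx = L²/4, ∫x²·sin²(jπx/L) dx = L³·(1/6 − 1/(4j²π²)); cross terms ∫x·sin(jπx/L)·sin(lπx/L) dx = 0 for j + l even and −4jlL²/(π²(j² − l²)²) for j + l odd, ∫x²·sin(jπx/L)·sin(lπx/L) dx = (−1)^(j+l)·4jlL³/(π²(j² − l²)²); higher powers the same way via product-to-sum and parts.
Normalization: ∫|φ|² dx = 13.731.
⟨x⟩ = 2.8065 and ⟨x²⟩ = 9.7168.
(Δx)² = 9.7168 − (2.8065)² = 1.8402.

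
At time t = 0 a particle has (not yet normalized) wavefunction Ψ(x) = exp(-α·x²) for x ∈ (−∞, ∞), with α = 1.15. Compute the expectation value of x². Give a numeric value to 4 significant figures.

0.2174

⟨x²⟩ = ∫ x²·|Ψ|² dx / ∫|Ψ|² dx (integrals over the domain).
Gaussian moments: ∫x^(2j)·e^(−2αx²) dx = (2j−1)!!/(4α)^j · √(π/(2α)), odd powers integrate to 0; here √(π/(2α)) = 1.1687.
State is unnormalized: ∫|Ψ|² dx = 1.1687, and ∫Ψ*·x²·Ψ dx = 0.25407, so ⟨x²⟩ = 0.25407 / 1.1687.
⟨x²⟩ = 0.21739.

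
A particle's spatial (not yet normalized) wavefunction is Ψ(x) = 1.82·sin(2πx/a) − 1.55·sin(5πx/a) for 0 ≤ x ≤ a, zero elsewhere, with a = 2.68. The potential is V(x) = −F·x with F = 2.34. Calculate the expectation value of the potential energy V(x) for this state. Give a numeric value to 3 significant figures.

⟨V⟩ = ∫ V(x)·|Ψ|² dx / ∫|Ψ|² dx.
On 0 ≤ x ≤ a (j ≠ l): ∫sin²(jπx/a) dx = a/2, ∫sin(jπx/a)·sin(lπx/a) dx = 0; diagonal moments ∫x·sin²(jπx/a) dx = a²/4, ∫x²·sin²(jπx/a) dx = a³·(1/6 − 1/(4j²π²)); cross terms ∫x·sin(jπx/a)·sin(lπx/a) dx = 0 for j + l even and −4jla²/(π²(j² − l²)²) for j + l odd, ∫x²·sin(jπx/a)·sin(lπx/a) dx = (−1)^(j+l)·4jla³/(π²(j² − l²)²); higher powers the same way via product-to-sum and parts.
State is unnormalized: ∫|Ψ|² dx = 7.6580, and ∫Ψ*·V(x)·Ψ dx = -24.884, so ⟨V⟩ = -24.884 / 7.6580.
⟨V⟩ = -3.2494.

-3.25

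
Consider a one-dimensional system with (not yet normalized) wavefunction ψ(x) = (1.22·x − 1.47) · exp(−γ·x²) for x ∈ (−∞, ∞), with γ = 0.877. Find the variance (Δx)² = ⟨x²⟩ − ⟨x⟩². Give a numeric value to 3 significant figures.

Compute ⟨x⟩ and ⟨x²⟩ separately, then (Δx)² = ⟨x²⟩ − ⟨x⟩².
Expand each integrand as polynomial × e^(−2γx²) and use ∫x^(2j)·e^(−2γx²) dx = (2j−1)!!/(4γ)^j · √(π/(2γ)), odd powers → 0; here √(π/(2γ)) = 1.3383.
Normalization: ∫|ψ|² dx = 3.4598.
⟨x⟩ = -0.39551 and ⟨x²⟩ = 0.37863.
(Δx)² = 0.37863 − (-0.39551)² = 0.22221.

0.222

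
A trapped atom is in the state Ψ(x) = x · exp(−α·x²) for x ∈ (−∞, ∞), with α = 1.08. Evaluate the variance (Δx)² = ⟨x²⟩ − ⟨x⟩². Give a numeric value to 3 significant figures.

Compute ⟨x⟩ and ⟨x²⟩ separately, then (Δx)² = ⟨x²⟩ − ⟨x⟩².
Expand each integrand as polynomial × e^(−2αx²) and use ∫x^(2j)·e^(−2αx²) dx = (2j−1)!!/(4α)^j · √(π/(2α)), odd powers → 0; here √(π/(2α)) = 1.2060.
Normalization: ∫|Ψ|² dx = 0.27917.
⟨x⟩ = 0.0000 and ⟨x²⟩ = 0.69444.
(Δx)² = 0.69444 − (0.0000)² = 0.69444.

0.694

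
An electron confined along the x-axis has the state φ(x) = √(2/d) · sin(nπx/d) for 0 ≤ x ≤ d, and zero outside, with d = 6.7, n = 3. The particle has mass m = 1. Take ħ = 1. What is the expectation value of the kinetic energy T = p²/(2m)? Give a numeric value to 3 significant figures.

0.989

T = −(ħ²/2m) d²/dx², so ⟨T⟩ = −(ħ²/2m) ∫ φ*·φ'' dx; with m = 1.
d/dx sin(nπx/d) = (nπ/d)·cos(nπx/d) and d²/dx² sin(nπx/d) = −(nπ/d)²·sin(nπx/d); on 0 ≤ x ≤ d, ∫sin²(nπx/d) dx = d/2 and ∫sin(nπx/d)·cos(nπx/d) dx = 0.
⟨T⟩ = 0.98938.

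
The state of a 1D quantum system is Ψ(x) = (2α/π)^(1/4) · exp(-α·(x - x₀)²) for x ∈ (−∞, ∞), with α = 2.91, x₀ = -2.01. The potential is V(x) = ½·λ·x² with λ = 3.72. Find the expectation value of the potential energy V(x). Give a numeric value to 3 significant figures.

⟨V⟩ = ∫ V(x)·|Ψ|² dx.
Gaussian moments (u = x − x₀): ∫u^(2j)·e^(−2αu²) du = (2j−1)!!/(4α)^j · √(π/(2α)), odd powers integrate to 0; here √(π/(2α)) = 0.73471.
⟨V⟩ = 7.6744.

7.67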